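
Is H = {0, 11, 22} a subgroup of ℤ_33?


Subgroup test for H = {0, 11, 22} in (ℤ_33, +):
(1) 0 ∈ H? Yes
(2) Closure: for all a,b ∈ H, (a+b) mod 33 ∈ H? Yes
(3) Inverses: for all a ∈ H, -a mod 33 ∈ H? Yes

Yes, H is a subgroup of ℤ_33


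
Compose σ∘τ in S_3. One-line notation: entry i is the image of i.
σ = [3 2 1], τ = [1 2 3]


σ∘τ: apply τ first, then σ
1 →τ 1 →σ 3
2 →τ 2 →σ 2
3 →τ 3 →σ 1

σ∘τ = [3 2 1]


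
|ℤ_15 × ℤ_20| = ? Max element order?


|ℤ_15 × ℤ_20| = 15 × 20 = 300
Max element order = lcm(15,20) = 60
Cyclic? No (gcd=5)

|ℤ_15×ℤ_20| = 300, max element order = 60


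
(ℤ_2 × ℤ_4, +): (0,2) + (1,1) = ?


Operation: componentwise addition mod (2, 4)
(0,2) + (1,1) = ((a₁+b₁) mod 2, (a₂+b₂) mod 4) with a = (0,2), b = (1,1)

(0,2) + (1,1) = (1,3)


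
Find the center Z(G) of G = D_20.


Z(G) = {g ∈ G | gx = xg for all x ∈ G}
For even n, Z(D_n) = {e, r^(n/2)}: the 180° rotation r^10 commutes with every reflection and rotation

Z(D_20) = {e, r^10}


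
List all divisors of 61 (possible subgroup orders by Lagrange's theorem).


Lagrange's theorem: |H| divides |G|
|G| = 61
Divisors of 61: 1, 61

Possible subgroup orders: {1, 61}


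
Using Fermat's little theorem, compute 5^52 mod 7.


Fermat's little theorem: if p is prime and gcd(a,p)=1, then a^(p-1) ≡ 1 (mod p)
p = 7 is prime, gcd(5,7) = 1
Reduce exponent: 52 mod 6 = 4
So 5^52 ≡ 5^4 (mod 7)
5^4 mod 7 = 2

5^52 ≡ 2 (mod 7)


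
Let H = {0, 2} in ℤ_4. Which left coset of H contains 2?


2 + H = {2 + h (mod 4) : h ∈ H}
2+0=2, 2+2=0
2 + H = {0, 2} = 0 + H

2 + H = {0, 2}


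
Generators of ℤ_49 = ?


g generates ℤ_n iff gcd(g,n) = 1
Prime factors of 49: 7
Generators are g ∈ {1,...,48} not divisible by any of these primes.
Generators: {1, 2, 3, 4, 5, 6, 8, 9, 10, 11, 12, 13, 15, 16, 17, 18, 19, 20, 22, 23, 24, 25, 26, 27, 29, 30, 31, 32, 33, 34, 36, 37, 38, 39, 40, 41, 43, 44, 45, 46, 47, 48}
Number of generators = φ(49) = 42

Generators of ℤ_49 = {1, 2, 3, 4, 5, 6, 8, 9, 10, 11, 12, 13, 15, 16, 17, 18, 19, 20, 22, 23, 24, 25, 26, 27, 29, 30, 31, 32, 33, 34, 36, 37, 38, 39, 40, 41, 43, 44, 45, 46, 47, 48}


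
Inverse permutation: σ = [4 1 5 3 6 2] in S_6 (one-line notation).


To find σ⁻¹, swap domain and range:
σ(1) = 4 → σ⁻¹(4) = 1
σ(2) = 1 → σ⁻¹(1) = 2
σ(3) = 5 → σ⁻¹(5) = 3
σ(4) = 3 → σ⁻¹(3) = 4
σ(5) = 6 → σ⁻¹(6) = 5
σ(6) = 2 → σ⁻¹(2) = 6

σ⁻¹ = [2 6 4 1 3 5]


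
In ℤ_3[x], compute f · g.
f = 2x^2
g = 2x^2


Expand and collect like terms; reduce coefficients mod 3:
x^0: 0·0 = 0 ≡ 0 (mod 3)
x^1: 0·0 + 0·0 = 0 ≡ 0 (mod 3)
x^2: 0·2 + 0·0 + 2·0 = 0 ≡ 0 (mod 3)
x^3: 0·2 + 2·0 = 0 ≡ 0 (mod 3)
x^4: 2·2 = 4 ≡ 1 (mod 3)
Result: x^4

f · g = x^4


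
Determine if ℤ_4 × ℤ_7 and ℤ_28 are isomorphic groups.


Comparing ℤ_4 × ℤ_7 and ℤ_28:
gcd(4,7) = 1, so ℤ_4 × ℤ_7 ≅ ℤ_28 (CRT)

Yes, ℤ_4 × ℤ_7 ≅ ℤ_28


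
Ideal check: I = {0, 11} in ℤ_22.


Check ideal conditions for I = {0, 11} in ℤ_22:
(1) I is an additive subgroup? Yes
(2) For r ∈ ℤ_22 and a ∈ I: r·a ∈ I? Yes

Yes, I is an ideal of ℤ_22


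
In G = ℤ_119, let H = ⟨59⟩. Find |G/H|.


|⟨59⟩| = n / gcd(59, 119) = 119 / 1 = 119
H is normal (ℤ_119 is abelian).
|G/H| = |G| / |H| = 119 / 119 = 1

|G/H| = 1


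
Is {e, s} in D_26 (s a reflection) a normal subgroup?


H = {e, s} in D_26 (s a reflection)
r·s·r⁻¹ = sr⁻² ≠ s for n ≥ 3, so {e, s} is not closed under conjugation

No, not a normal subgroup


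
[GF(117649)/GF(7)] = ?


GF(117649) = GF(7^6), so the extension degree is 6

[GF(117649)/GF(7)] = 6


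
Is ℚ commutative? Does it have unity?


ℚ is a field: commutative, has unity, every nonzero element is a unit (hence an integral domain)
Commutative: Yes
Integral domain: Yes
Has unity: Yes

ℚ: Commutative=Yes, Unity=Yes


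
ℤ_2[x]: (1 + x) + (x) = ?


Add coefficients mod 2:
x^0: 1 + 0 = 1 (mod 2)
x^1: 1 + 1 = 0 (mod 2)
Result: 1

f + g = 1


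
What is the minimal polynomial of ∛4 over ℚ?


∛4 satisfies x³ - 4 = 0, irreducible over ℚ (no rational root; 4 is not a perfect cube)

Minimal polynomial: x³ - 4


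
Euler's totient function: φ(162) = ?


Factor n: 162 = 2 × 3^4
φ(n) = n · ∏(1 - 1/p) over distinct primes p | n
φ(162) = 162 · (1 - 1/2) · (1 - 1/3) = 54

φ(162) = 54


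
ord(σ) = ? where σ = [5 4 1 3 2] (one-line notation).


Cycle decomposition: (1 5 2 4 3)
Cycle lengths: 5
Order = lcm(5) = 5

ord(σ) = 5


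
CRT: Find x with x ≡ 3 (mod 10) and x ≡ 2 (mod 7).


m₁ = 10, m₂ = 7, gcd = 1, so CRT applies. M = m₁·m₂ = 70
Let M₁ = M/m₁ = 7, M₂ = M/m₂ = 10
Find y₁ ≡ M₁⁻¹ (mod m₁): 7⁻¹ ≡ 3 (mod 10)
Find y₂ ≡ M₂⁻¹ (mod m₂): 10⁻¹ ≡ 5 (mod 7)
x = a₁·M₁·y₁ + a₂·M₂·y₂ = 3·7·3 + 2·10·5 = 163
Reduce mod 70: x ≡ 23
Check: 23 mod 10 = 3 ✓, 23 mod 7 = 2 ✓

x ≡ 23 (mod 70)


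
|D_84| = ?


|D_n| = 2n (n rotations and n reflections)
|D_84| = 2×84 = 168

|D_84| = 168


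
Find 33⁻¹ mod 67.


Use the extended Euclidean algorithm to write 1 = 33·s + 67·t; then s mod 67 is the inverse.
Euclidean algorithm:
  33 = 0·67 + 33
  67 = 2·33 + 1
  33 = 33·1 + 0
gcd(33,67) = 1
Back-substitution gives: 33·(-2) + 67·(1) = 1
So 33⁻¹ ≡ -2 ≡ 65 (mod 67)
Check: 33 × 65 = 2145 ≡ 1 (mod 67) ✓

33⁻¹ ≡ 65 (mod 67)


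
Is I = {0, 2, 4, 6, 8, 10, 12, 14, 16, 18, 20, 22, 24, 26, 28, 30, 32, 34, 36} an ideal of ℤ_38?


Check ideal conditions for I = {0, 2, 4, 6, 8, 10, 12, 14, 16, 18, 20, 22, 24, 26, 28, 30, 32, 34, 36} in ℤ_38:
(1) I is an additive subgroup? Yes
(2) For r ∈ ℤ_38 and a ∈ I: r·a ∈ I? Yes

Yes, I is an ideal of ℤ_38


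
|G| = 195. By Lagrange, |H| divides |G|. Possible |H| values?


Lagrange's theorem: |H| divides |G|
|G| = 195
Divisors of 195: 1, 3, 5, 13, 15, 39, 65, 195

Possible subgroup orders: {1, 3, 5, 13, 15, 39, 65, 195}


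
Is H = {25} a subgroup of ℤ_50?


Subgroup test for H = {25} in (ℤ_50, +):
(1) 0 ∈ H? No
(2) Closure: for all a,b ∈ H, (a+b) mod 50 ∈ H? No  [counterexample: 25 + 25 = 0 ∉ H]
(3) Inverses: for all a ∈ H, -a mod 50 ∈ H? Yes

No, H is not a subgroup of ℤ_50


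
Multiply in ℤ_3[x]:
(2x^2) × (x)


Expand and collect like terms; reduce coefficients mod 3:
x^0: 0·0 = 0 ≡ 0 (mod 3)
x^1: 0·1 + 0·0 = 0 ≡ 0 (mod 3)
x^2: 0·1 + 2·0 = 0 ≡ 0 (mod 3)
x^3: 2·1 = 2 ≡ 2 (mod 3)
Result: 2x^3

f · g = 2x^3


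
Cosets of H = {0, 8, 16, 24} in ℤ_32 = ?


H = {0, 8, 16, 24}, |H| = 4
Number of cosets = |G|/|H| = 32/4 = 8
0 + H = {0, 8, 16, 24}
1 + H = {1, 9, 17, 25}
2 + H = {2, 10, 18, 26}
3 + H = {3, 11, 19, 27}
4 + H = {4, 12, 20, 28}
5 + H = {5, 13, 21, 29}
6 + H = {6, 14, 22, 30}
7 + H = {7, 15, 23, 31}

Cosets: 0+H={0,8,16,24}; 1+H={1,9,17,25}; 2+H={2,10,18,26}; 3+H={3,11,19,27}; 4+H={4,12,20,28}; 5+H={5,13,21,29}; 6+H={6,14,22,30}; 7+H={7,15,23,31}


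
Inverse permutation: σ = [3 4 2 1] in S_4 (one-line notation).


To find σ⁻¹, swap domain and range:
σ(1) = 3 → σ⁻¹(3) = 1
σ(2) = 4 → σ⁻¹(4) = 2
σ(3) = 2 → σ⁻¹(2) = 3
σ(4) = 1 → σ⁻¹(1) = 4

σ⁻¹ = [4 3 1 2]


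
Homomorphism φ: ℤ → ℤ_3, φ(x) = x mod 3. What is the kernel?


Kernel = preimage of identity
ker(φ) = {x ∈ ℤ : x ≡ 0 (mod 3)} = 3ℤ = {0, ±3, ±6, ...}

ker(φ) = 3ℤ


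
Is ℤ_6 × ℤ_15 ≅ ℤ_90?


Comparing ℤ_6 × ℤ_15 and ℤ_90:
gcd(6,15) = 3 ≠ 1. Max element order in ℤ_6×ℤ_15 is lcm(6,15) = 30 < 90, so it has no element of order 90

No, ℤ_6 × ℤ_15 ≇ ℤ_90


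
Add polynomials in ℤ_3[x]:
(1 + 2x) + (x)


Add coefficients mod 3:
x^0: 1 + 0 = 1 (mod 3)
x^1: 2 + 1 = 0 (mod 3)
Result: 1

f + g = 1


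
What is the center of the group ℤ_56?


Z(G) = {g ∈ G | gx = xg for all x ∈ G}
ℤ_56 is abelian, so Z(G) = G

Z(ℤ_56) = ℤ_56


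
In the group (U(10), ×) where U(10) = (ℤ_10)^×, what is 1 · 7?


Operation: multiplication mod 10
1 · 7 = (a × b) mod 10 with a = 1, b = 7

1 · 7 = 7


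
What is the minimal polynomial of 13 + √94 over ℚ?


Let α = 13 + √94. Then α - 13 = √94, so (α - 13)² = 94, giving α² - 26α + 75 = 0. Degree 2 and α ∉ ℚ, so this is the minimal polynomial.

Minimal polynomial: x² - 26x + 75


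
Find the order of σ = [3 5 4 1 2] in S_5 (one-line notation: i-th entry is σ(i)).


Cycle decomposition: (1 3 4) (2 5)
Cycle lengths: 3, 2
Order = lcm(3, 2) = 6

ord(σ) = 6


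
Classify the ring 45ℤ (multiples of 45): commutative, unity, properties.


45ℤ is a commutative ring under +,× but has no multiplicative identity (1 ∉ 45ℤ); it has no zero divisors, but without unity it is not an integral domain
Commutative: Yes
Integral domain: No
Has unity: No

45ℤ (multiples of 45): Commutative=Yes, Unity=No


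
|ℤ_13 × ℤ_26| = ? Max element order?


|ℤ_13 × ℤ_26| = 13 × 26 = 338
Max element order = lcm(13,26) = 26
Cyclic? No (gcd=13)

|ℤ_13×ℤ_26| = 338, max element order = 26


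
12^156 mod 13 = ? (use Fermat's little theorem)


Fermat's little theorem: if p is prime and gcd(a,p)=1, then a^(p-1) ≡ 1 (mod p)
p = 13 is prime, gcd(12,13) = 1
Reduce exponent: 156 mod 12 = 0
So 12^156 ≡ 12^0 (mod 13)
12^0 = 1

12^156 ≡ 1 (mod 13)


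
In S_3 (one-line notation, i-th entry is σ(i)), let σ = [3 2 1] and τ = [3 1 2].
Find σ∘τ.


σ∘τ: apply τ first, then σ
1 →τ 3 →σ 1
2 →τ 1 →σ 3
3 →τ 2 →σ 2

σ∘τ = [1 3 2]


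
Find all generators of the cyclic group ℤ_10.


g generates ℤ_n iff gcd(g,n) = 1
Checking each g ∈ {1,...,9}:
gcd(1,10) = 1
gcd(2,10) = 2
gcd(3,10) = 1
gcd(4,10) = 2
gcd(5,10) = 5
gcd(6,10) = 2
gcd(7,10) = 1
gcd(8,10) = 2
gcd(9,10) = 1
Generators: {1, 3, 7, 9}
Number of generators = φ(10) = 4

Generators of ℤ_10 = {1, 3, 7, 9}


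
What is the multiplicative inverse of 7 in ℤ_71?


Use the extended Euclidean algorithm to write 1 = 7·s + 71·t; then s mod 71 is the inverse.
Euclidean algorithm:
  7 = 0·71 + 7
  71 = 10·7 + 1
  7 = 7·1 + 0
gcd(7,71) = 1
Back-substitution gives: 7·(-10) + 71·(1) = 1
So 7⁻¹ ≡ -10 ≡ 61 (mod 71)
Check: 7 × 61 = 427 ≡ 1 (mod 71) ✓

7⁻¹ ≡ 61 (mod 71)


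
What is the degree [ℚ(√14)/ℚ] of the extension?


√14 has minimal polynomial x² - 14 (irreducible over ℚ since 14 is squarefree)

[ℚ(√14)/ℚ] = 2


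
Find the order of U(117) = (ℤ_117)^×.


U(n) is the group of units mod n; |U(n)| = φ(n)
|U(117)| = φ(117) = 72

|U(117) = (ℤ_117)^×| = 72


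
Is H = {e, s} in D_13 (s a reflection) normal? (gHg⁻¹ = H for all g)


H = {e, s} in D_13 (s a reflection)
r·s·r⁻¹ = sr⁻² ≠ s for n ≥ 3, so {e, s} is not closed under conjugation

No, not a normal subgroup


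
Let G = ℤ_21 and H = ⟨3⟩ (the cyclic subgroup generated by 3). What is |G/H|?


|⟨3⟩| = n / gcd(3, 21) = 21 / 3 = 7
H is normal (ℤ_21 is abelian).
|G/H| = |G| / |H| = 21 / 7 = 3

|G/H| = 3


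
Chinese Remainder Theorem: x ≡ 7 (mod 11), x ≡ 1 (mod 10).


m₁ = 11, m₂ = 10, gcd = 1, so CRT applies. M = m₁·m₂ = 110
Let M₁ = M/m₁ = 10, M₂ = M/m₂ = 11
Find y₁ ≡ M₁⁻¹ (mod m₁): 10⁻¹ ≡ 10 (mod 11)
Find y₂ ≡ M₂⁻¹ (mod m₂): 11⁻¹ ≡ 1 (mod 10)
x = a₁·M₁·y₁ + a₂·M₂·y₂ = 7·10·10 + 1·11·1 = 711
Reduce mod 110: x ≡ 51
Check: 51 mod 11 = 7 ✓, 51 mod 10 = 1 ✓

x ≡ 51 (mod 110)


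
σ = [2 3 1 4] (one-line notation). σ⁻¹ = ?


To find σ⁻¹, swap domain and range:
σ(1) = 2 → σ⁻¹(2) = 1
σ(2) = 3 → σ⁻¹(3) = 2
σ(3) = 1 → σ⁻¹(1) = 3
σ(4) = 4 → σ⁻¹(4) = 4

σ⁻¹ = [3 1 2 4]


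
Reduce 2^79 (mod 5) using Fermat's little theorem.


Fermat's little theorem: if p is prime and gcd(a,p)=1, then a^(p-1) ≡ 1 (mod p)
p = 5 is prime, gcd(2,5) = 1
Reduce exponent: 79 mod 4 = 3
So 2^79 ≡ 2^3 (mod 5)
2^3 mod 5 = 3

2^79 ≡ 3 (mod 5)


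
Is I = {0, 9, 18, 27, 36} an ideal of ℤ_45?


Check ideal conditions for I = {0, 9, 18, 27, 36} in ℤ_45:
(1) I is an additive subgroup? Yes
(2) For r ∈ ℤ_45 and a ∈ I: r·a ∈ I? Yes

Yes, I is an ideal of ℤ_45


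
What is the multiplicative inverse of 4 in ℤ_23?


Use the extended Euclidean algorithm to write 1 = 4·s + 23·t; then s mod 23 is the inverse.
Euclidean algorithm:
  4 = 0·23 + 4
  23 = 5·4 + 3
  4 = 1·3 + 1
  3 = 3·1 + 0
gcd(4,23) = 1
Back-substitution gives: 4·(6) + 23·(-1) = 1
So 4⁻¹ ≡ 6 ≡ 6 (mod 23)
Check: 4 × 6 = 24 ≡ 1 (mod 23) ✓

4⁻¹ ≡ 6 (mod 23)


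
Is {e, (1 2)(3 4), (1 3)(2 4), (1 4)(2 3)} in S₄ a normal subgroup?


H = {e, (1 2)(3 4), (1 3)(2 4), (1 4)(2 3)} in S₄
This is the Klein four-group V₄; it is normal in S₄ (it is a union of conjugacy classes)

Yes, normal subgroup


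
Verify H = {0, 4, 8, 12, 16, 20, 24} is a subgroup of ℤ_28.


Subgroup test for H = {0, 4, 8, 12, 16, 20, 24} in (ℤ_28, +):
(1) 0 ∈ H? Yes
(2) Closure: for all a,b ∈ H, (a+b) mod 28 ∈ H? Yes
(3) Inverses: for all a ∈ H, -a mod 28 ∈ H? Yes

Yes, H is a subgroup of ℤ_28


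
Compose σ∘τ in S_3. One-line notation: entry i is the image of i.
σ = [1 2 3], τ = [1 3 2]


σ∘τ: apply τ first, then σ
1 →τ 1 →σ 1
2 →τ 3 →σ 3
3 →τ 2 →σ 2

σ∘τ = [1 3 2]


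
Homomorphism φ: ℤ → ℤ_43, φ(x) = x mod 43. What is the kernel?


Kernel = preimage of identity
ker(φ) = {x ∈ ℤ : x ≡ 0 (mod 43)} = 43ℤ = {0, ±43, ±86, ...}

ker(φ) = 43ℤ


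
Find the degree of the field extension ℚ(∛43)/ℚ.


∛43 has minimal polynomial x³ - 43 (irreducible over ℚ since 43 is not a perfect cube)

[ℚ(∛43)/ℚ] = 3


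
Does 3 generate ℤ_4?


g generates ℤ_n iff gcd(g, n) = 1
gcd(3, 4) = 1
Since gcd = 1, 3 is a generator.

Yes, 3 generates ℤ_4


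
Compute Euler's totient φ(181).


Factor n: 181 = 181
φ(n) = n · ∏(1 - 1/p) over distinct primes p | n
φ(181) = 181 · (1 - 1/181) = 180

φ(181) = 180


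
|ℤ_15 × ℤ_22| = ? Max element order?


|ℤ_15 × ℤ_22| = 15 × 22 = 330
Max element order = lcm(15,22) = 330
Cyclic? Yes (gcd=1)

|ℤ_15×ℤ_22| = 330, max element order = 330


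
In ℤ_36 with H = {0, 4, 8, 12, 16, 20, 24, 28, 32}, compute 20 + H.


20 + H = {20 + h (mod 36) : h ∈ H}
20+0=20, 20+4=24, 20+8=28, 20+12=32, 20+16=0, 20+20=4, 20+24=8, 20+28=12, 20+32=16
20 + H = {0, 4, 8, 12, 16, 20, 24, 28, 32} = 0 + H

20 + H = {0, 4, 8, 12, 16, 20, 24, 28, 32}


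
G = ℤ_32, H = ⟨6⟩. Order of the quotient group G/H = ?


|⟨6⟩| = n / gcd(6, 32) = 32 / 2 = 16
H is normal (ℤ_32 is abelian).
|G/H| = |G| / |H| = 32 / 16 = 2

|G/H| = 2


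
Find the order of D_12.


|D_n| = 2n (n rotations and n reflections)
|D_12| = 2×12 = 24

|D_12| = 24


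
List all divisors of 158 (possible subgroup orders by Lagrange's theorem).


Lagrange's theorem: |H| divides |G|
|G| = 158
Divisors of 158: 1, 2, 79, 158

Possible subgroup orders: {1, 2, 79, 158}


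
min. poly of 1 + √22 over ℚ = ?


Let α = 1 + √22. Then α - 1 = √22, so (α - 1)² = 22, giving α² - 2α - 21 = 0. Degree 2 and α ∉ ℚ, so this is the minimal polynomial.

Minimal polynomial: x² - 2x - 21


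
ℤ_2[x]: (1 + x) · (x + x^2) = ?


Expand and collect like terms; reduce coefficients mod 2:
x^0: 1·0 = 0 ≡ 0 (mod 2)
x^1: 1·1 + 1·0 = 1 ≡ 1 (mod 2)
x^2: 1·1 + 1·1 = 2 ≡ 0 (mod 2)
x^3: 1·1 = 1 ≡ 1 (mod 2)
Result: x + x^3

f · g = x + x^3


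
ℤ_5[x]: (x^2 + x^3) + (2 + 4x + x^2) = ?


Add coefficients mod 5:
x^0: 0 + 2 = 2 (mod 5)
x^1: 0 + 4 = 4 (mod 5)
x^2: 1 + 1 = 2 (mod 5)
x^3: 1 + 0 = 1 (mod 5)
Result: 2 + 4x + 2x^2 + x^3

f + g = 2 + 4x + 2x^2 + x^3


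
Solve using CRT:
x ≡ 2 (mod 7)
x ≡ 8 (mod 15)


m₁ = 7, m₂ = 15, gcd = 1, so CRT applies. M = m₁·m₂ = 105
Let M₁ = M/m₁ = 15, M₂ = M/m₂ = 7
Find y₁ ≡ M₁⁻¹ (mod m₁): 15⁻¹ ≡ 1 (mod 7)
Find y₂ ≡ M₂⁻¹ (mod m₂): 7⁻¹ ≡ 13 (mod 15)
x = a₁·M₁·y₁ + a₂·M₂·y₂ = 2·15·1 + 8·7·13 = 758
Reduce mod 105: x ≡ 23
Check: 23 mod 7 = 2 ✓, 23 mod 15 = 8 ✓

x ≡ 23 (mod 105)


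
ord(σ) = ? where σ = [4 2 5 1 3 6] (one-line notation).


Cycle decomposition: (1 4) (3 5)
Cycle lengths: 2, 2
Order = lcm(2, 2) = 2

ord(σ) = 2


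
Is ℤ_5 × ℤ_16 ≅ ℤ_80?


Comparing ℤ_5 × ℤ_16 and ℤ_80:
gcd(5,16) = 1, so ℤ_5 × ℤ_16 ≅ ℤ_80 (CRT)

Yes, ℤ_5 × ℤ_16 ≅ ℤ_80


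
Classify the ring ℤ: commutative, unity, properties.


integers form a commutative ring with unity 1; no zero divisors
Commutative: Yes
Integral domain: Yes
Has unity: Yes

ℤ: Commutative=Yes, Unity=Yes


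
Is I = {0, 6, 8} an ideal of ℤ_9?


Check ideal conditions for I = {0, 6, 8} in ℤ_9:
(1) I is an additive subgroup? No
(2) For r ∈ ℤ_9 and a ∈ I: r·a ∈ I? No  [counterexample: r=2, a=6, r·a mod 9 = 3 ∉ I]

No, I is not an ideal of ℤ_9


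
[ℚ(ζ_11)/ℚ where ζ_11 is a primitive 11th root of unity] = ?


[ℚ(ζ_n):ℚ] = deg Φ_n(x) = φ(n). Here φ(11) = 10

[ℚ(ζ_11)/ℚ where ζ_11 is a primitive 11th root of unity] = 10


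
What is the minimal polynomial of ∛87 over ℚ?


∛87 satisfies x³ - 87 = 0, irreducible over ℚ (no rational root; 87 is not a perfect cube)

Minimal polynomial: x³ - 87


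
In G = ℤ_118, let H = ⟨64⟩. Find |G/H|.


|⟨64⟩| = n / gcd(64, 118) = 118 / 2 = 59
H is normal (ℤ_118 is abelian).
|G/H| = |G| / |H| = 118 / 59 = 2

|G/H| = 2


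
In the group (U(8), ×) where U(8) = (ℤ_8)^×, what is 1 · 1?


Operation: multiplication mod 8
1 · 1 = (a × b) mod 8 with a = 1, b = 1

1 · 1 = 1


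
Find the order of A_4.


|A_n| = n!/2 (even permutations)
|A_4| = 4!/2 = 24/2 = 12

|A_4| = 12


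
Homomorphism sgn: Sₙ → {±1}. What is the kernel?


Kernel = preimage of identity
ker(sgn) = even permutations = Aₙ

ker(sgn) = Aₙ


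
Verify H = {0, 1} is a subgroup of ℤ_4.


Subgroup test for H = {0, 1} in (ℤ_4, +):
(1) 0 ∈ H? Yes
(2) Closure: for all a,b ∈ H, (a+b) mod 4 ∈ H? No  [counterexample: 1 + 1 = 2 ∉ H]
(3) Inverses: for all a ∈ H, -a mod 4 ∈ H? No

No, H is not a subgroup of ℤ_4


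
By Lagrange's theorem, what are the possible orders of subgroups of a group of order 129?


Lagrange's theorem: |H| divides |G|
|G| = 129
Divisors of 129: 1, 3, 43, 129

Possible subgroup orders: {1, 3, 43, 129}


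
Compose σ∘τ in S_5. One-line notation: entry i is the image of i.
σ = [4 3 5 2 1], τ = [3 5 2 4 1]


σ∘τ: apply τ first, then σ
1 →τ 3 →σ 5
2 →τ 5 →σ 1
3 →τ 2 →σ 3
4 →τ 4 →σ 2
5 →τ 1 →σ 4

σ∘τ = [5 1 3 2 4]


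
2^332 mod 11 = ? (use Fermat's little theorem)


Fermat's little theorem: if p is prime and gcd(a,p)=1, then a^(p-1) ≡ 1 (mod p)
p = 11 is prime, gcd(2,11) = 1
Reduce exponent: 332 mod 10 = 2
So 2^332 ≡ 2^2 (mod 11)
2^2 mod 11 = 4

2^332 ≡ 4 (mod 11)


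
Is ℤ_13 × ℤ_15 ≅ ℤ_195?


Comparing ℤ_13 × ℤ_15 and ℤ_195:
gcd(13,15) = 1, so ℤ_13 × ℤ_15 ≅ ℤ_195 (CRT)

Yes, ℤ_13 × ℤ_15 ≅ ℤ_195


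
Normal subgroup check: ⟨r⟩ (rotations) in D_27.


H = ⟨r⟩ (rotations) in D_27
The rotation subgroup ⟨r⟩ has index 2 in D_27, so it is normal

Yes, normal subgroup


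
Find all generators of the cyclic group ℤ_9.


g generates ℤ_n iff gcd(g,n) = 1
Checking each g ∈ {1,...,8}:
gcd(1,9) = 1
gcd(2,9) = 1
gcd(3,9) = 3
gcd(4,9) = 1
gcd(5,9) = 1
gcd(6,9) = 3
gcd(7,9) = 1
gcd(8,9) = 1
Generators: {1, 2, 4, 5, 7, 8}
Number of generators = φ(9) = 6

Generators of ℤ_9 = {1, 2, 4, 5, 7, 8}


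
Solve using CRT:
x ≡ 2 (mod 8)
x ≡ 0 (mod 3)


m₁ = 8, m₂ = 3, gcd = 1, so CRT applies. M = m₁·m₂ = 24
Let M₁ = M/m₁ = 3, M₂ = M/m₂ = 8
Find y₁ ≡ M₁⁻¹ (mod m₁): 3⁻¹ ≡ 3 (mod 8)
Find y₂ ≡ M₂⁻¹ (mod m₂): 8⁻¹ ≡ 2 (mod 3)
x = a₁·M₁·y₁ + a₂·M₂·y₂ = 2·3·3 + 0·8·2 = 18
Reduce mod 24: x ≡ 18
Check: 18 mod 8 = 2 ✓, 18 mod 3 = 0 ✓

x ≡ 18 (mod 24)


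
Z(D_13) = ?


Z(G) = {g ∈ G | gx = xg for all x ∈ G}
For odd n, Z(D_n) = {e}: no nontrivial rotation commutes with all reflections

Z(D_13) = {e}


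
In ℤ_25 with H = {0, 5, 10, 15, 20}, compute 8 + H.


8 + H = {8 + h (mod 25) : h ∈ H}
8+0=8, 8+5=13, 8+10=18, 8+15=23, 8+20=3
8 + H = {3, 8, 13, 18, 23} = 3 + H

8 + H = {3, 8, 13, 18, 23}


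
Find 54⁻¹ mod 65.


Use the extended Euclidean algorithm to write 1 = 54·s + 65·t; then s mod 65 is the inverse.
Euclidean algorithm:
  54 = 0·65 + 54
  65 = 1·54 + 11
  54 = 4·11 + 10
  11 = 1·10 + 1
  10 = 10·1 + 0
gcd(54,65) = 1
Back-substitution gives: 54·(-6) + 65·(5) = 1
So 54⁻¹ ≡ -6 ≡ 59 (mod 65)
Check: 54 × 59 = 3186 ≡ 1 (mod 65) ✓

54⁻¹ ≡ 59 (mod 65)


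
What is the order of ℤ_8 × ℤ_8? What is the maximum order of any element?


|ℤ_8 × ℤ_8| = 8 × 8 = 64
Max element order = lcm(8,8) = 8
Cyclic? No (gcd=8)

|ℤ_8×ℤ_8| = 64, max element order = 8


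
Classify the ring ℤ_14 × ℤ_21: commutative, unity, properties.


Direct product ring; commutative with unity (1,1); but (1,0)·(0,1) = (0,0) gives zero divisors, so not an integral domain
Commutative: Yes
Integral domain: No
Has unity: Yes

ℤ_14 × ℤ_21: Commutative=Yes, Unity=Yes


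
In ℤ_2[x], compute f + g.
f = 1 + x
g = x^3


Add coefficients mod 2:
x^0: 1 + 0 = 1 (mod 2)
x^1: 1 + 0 = 1 (mod 2)
x^2: 0 + 0 = 0 (mod 2)
x^3: 0 + 1 = 1 (mod 2)
Result: 1 + x + x^3

f + g = 1 + x + x^3


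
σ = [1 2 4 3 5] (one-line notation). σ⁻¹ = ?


To find σ⁻¹, swap domain and range:
σ(1) = 1 → σ⁻¹(1) = 1
σ(2) = 2 → σ⁻¹(2) = 2
σ(3) = 4 → σ⁻¹(4) = 3
σ(4) = 3 → σ⁻¹(3) = 4
σ(5) = 5 → σ⁻¹(5) = 5

σ⁻¹ = [1 2 4 3 5]


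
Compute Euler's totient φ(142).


Factor n: 142 = 2 × 71
φ(n) = n · ∏(1 - 1/p) over distinct primes p | n
φ(142) = 142 · (1 - 1/2) · (1 - 1/71) = 70

φ(142) = 70


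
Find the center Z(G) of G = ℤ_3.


Z(G) = {g ∈ G | gx = xg for all x ∈ G}
ℤ_3 is abelian, so Z(G) = G

Z(ℤ_3) = ℤ_3


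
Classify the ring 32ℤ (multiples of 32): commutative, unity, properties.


32ℤ is a commutative ring under +,× but has no multiplicative identity (1 ∉ 32ℤ); it has no zero divisors, but without unity it is not an integral domain
Commutative: Yes
Integral domain: No
Has unity: No

32ℤ (multiples of 32): Commutative=Yes, Unity=No


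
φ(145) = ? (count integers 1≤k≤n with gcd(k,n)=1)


Factor n: 145 = 5 × 29
φ(n) = n · ∏(1 - 1/p) over distinct primes p | n
φ(145) = 145 · (1 - 1/5) · (1 - 1/29) = 112

φ(145) = 112


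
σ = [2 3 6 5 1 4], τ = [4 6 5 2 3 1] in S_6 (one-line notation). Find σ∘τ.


σ∘τ: apply τ first, then σ
1 →τ 4 →σ 5
2 →τ 6 →σ 4
3 →τ 5 →σ 1
4 →τ 2 →σ 3
5 →τ 3 →σ 6
6 →τ 1 →σ 2

σ∘τ = [5 4 1 3 6 2]


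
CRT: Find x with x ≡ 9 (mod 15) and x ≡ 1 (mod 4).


m₁ = 15, m₂ = 4, gcd = 1, so CRT applies. M = m₁·m₂ = 60
Let M₁ = M/m₁ = 4, M₂ = M/m₂ = 15
Find y₁ ≡ M₁⁻¹ (mod m₁): 4⁻¹ ≡ 4 (mod 15)
Find y₂ ≡ M₂⁻¹ (mod m₂): 15⁻¹ ≡ 3 (mod 4)
x = a₁·M₁·y₁ + a₂·M₂·y₂ = 9·4·4 + 1·15·3 = 189
Reduce mod 60: x ≡ 9
Check: 9 mod 15 = 9 ✓, 9 mod 4 = 1 ✓

x ≡ 9 (mod 60)


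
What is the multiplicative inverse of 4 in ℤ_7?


Use the extended Euclidean algorithm to write 1 = 4·s + 7·t; then s mod 7 is the inverse.
Euclidean algorithm:
  4 = 0·7 + 4
  7 = 1·4 + 3
  4 = 1·3 + 1
  3 = 3·1 + 0
gcd(4,7) = 1
Back-substitution gives: 4·(2) + 7·(-1) = 1
So 4⁻¹ ≡ 2 ≡ 2 (mod 7)
Check: 4 × 2 = 8 ≡ 1 (mod 7) ✓

4⁻¹ ≡ 2 (mod 7)


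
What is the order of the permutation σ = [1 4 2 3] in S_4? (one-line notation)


Cycle decomposition: (2 4 3)
Cycle lengths: 3
Order = lcm(3) = 3

ord(σ) = 3


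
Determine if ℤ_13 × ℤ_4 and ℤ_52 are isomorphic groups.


Comparing ℤ_13 × ℤ_4 and ℤ_52:
gcd(13,4) = 1, so ℤ_13 × ℤ_4 ≅ ℤ_52 (CRT)

Yes, ℤ_13 × ℤ_4 ≅ ℤ_52


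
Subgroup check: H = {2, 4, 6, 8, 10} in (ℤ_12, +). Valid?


Subgroup test for H = {2, 4, 6, 8, 10} in (ℤ_12, +):
(1) 0 ∈ H? No
(2) Closure: for all a,b ∈ H, (a+b) mod 12 ∈ H? No  [counterexample: 2 + 10 = 0 ∉ H]
(3) Inverses: for all a ∈ H, -a mod 12 ∈ H? Yes

No, H is not a subgroup of ℤ_12


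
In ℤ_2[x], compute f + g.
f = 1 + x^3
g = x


Add coefficients mod 2:
x^0: 1 + 0 = 1 (mod 2)
x^1: 0 + 1 = 1 (mod 2)
x^2: 0 + 0 = 0 (mod 2)
x^3: 1 + 0 = 1 (mod 2)
Result: 1 + x + x^3

f + g = 1 + x + x^3


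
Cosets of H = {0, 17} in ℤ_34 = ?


H = {0, 17}, |H| = 2
Number of cosets = |G|/|H| = 34/2 = 17
0 + H = {0, 17}
1 + H = {1, 18}
2 + H = {2, 19}
3 + H = {3, 20}
4 + H = {4, 21}
5 + H = {5, 22}
6 + H = {6, 23}
7 + H = {7, 24}
8 + H = {8, 25}
9 + H = {9, 26}
10 + H = {10, 27}
11 + H = {11, 28}
12 + H = {12, 29}
13 + H = {13, 30}
14 + H = {14, 31}
15 + H = {15, 32}
16 + H = {16, 33}

Cosets: 0+H={0,17}; 1+H={1,18}; 2+H={2,19}; 3+H={3,20}; 4+H={4,21}; 5+H={5,22}; 6+H={6,23}; 7+H={7,24}; 8+H={8,25}; 9+H={9,26}; 10+H={10,27}; 11+H={11,28}; 12+H={12,29}; 13+H={13,30}; 14+H={14,31}; 15+H={15,32}; 16+H={16,33}


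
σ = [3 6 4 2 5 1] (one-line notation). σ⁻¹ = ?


To find σ⁻¹, swap domain and range:
σ(1) = 3 → σ⁻¹(3) = 1
σ(2) = 6 → σ⁻¹(6) = 2
σ(3) = 4 → σ⁻¹(4) = 3
σ(4) = 2 → σ⁻¹(2) = 4
σ(5) = 5 → σ⁻¹(5) = 5
σ(6) = 1 → σ⁻¹(1) = 6

σ⁻¹ = [6 4 1 3 5 2]


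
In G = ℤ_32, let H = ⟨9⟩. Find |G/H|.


|⟨9⟩| = n / gcd(9, 32) = 32 / 1 = 32
H is normal (ℤ_32 is abelian).
|G/H| = |G| / |H| = 32 / 32 = 1

|G/H| = 1


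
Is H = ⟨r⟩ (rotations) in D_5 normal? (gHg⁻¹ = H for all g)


H = ⟨r⟩ (rotations) in D_5
The rotation subgroup ⟨r⟩ has index 2 in D_5, so it is normal

Yes, normal subgroup


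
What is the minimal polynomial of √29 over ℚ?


√29 satisfies x² - 29 = 0, irreducible over ℚ since 29 is squarefree

Minimal polynomial: x² - 29


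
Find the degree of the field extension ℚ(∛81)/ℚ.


∛81 has minimal polynomial x³ - 81 (irreducible over ℚ since 81 is not a perfect cube)

[ℚ(∛81)/ℚ] = 3


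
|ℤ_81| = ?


ℤ_n has n elements.

|ℤ_81| = 81


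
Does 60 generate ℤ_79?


g generates ℤ_n iff gcd(g, n) = 1
gcd(60, 79) = 1
Since gcd = 1, 60 is a generator.

Yes, 60 generates ℤ_79


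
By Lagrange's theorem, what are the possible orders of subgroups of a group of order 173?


Lagrange's theorem: |H| divides |G|
|G| = 173
Divisors of 173: 1, 173

Possible subgroup orders: {1, 173}


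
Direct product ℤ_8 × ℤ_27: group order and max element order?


|ℤ_8 × ℤ_27| = 8 × 27 = 216
Max element order = lcm(8,27) = 216
Cyclic? Yes (gcd=1)

|ℤ_8×ℤ_27| = 216, max element order = 216


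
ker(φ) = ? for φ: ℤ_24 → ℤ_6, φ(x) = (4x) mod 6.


Kernel = preimage of identity
ker(φ) = {x ∈ ℤ_24 : 4x ≡ 0 (mod 6)}. Since 6 | 24, φ is well-defined. The kernel is the cyclic subgroup ⟨3⟩ of ℤ_24 (order 8), i.e. {0, 3, 6, 9, 12, 15, 18, 21}

ker(φ) = {0, 3, 6, 9, 12, 15, 18, 21}


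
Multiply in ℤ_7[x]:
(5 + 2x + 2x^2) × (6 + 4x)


Expand and collect like terms; reduce coefficients mod 7:
x^0: 5·6 = 30 ≡ 2 (mod 7)
x^1: 5·4 + 2·6 = 32 ≡ 4 (mod 7)
x^2: 2·4 + 2·6 = 20 ≡ 6 (mod 7)
x^3: 2·4 = 8 ≡ 1 (mod 7)
Result: 2 + 4x + 6x^2 + x^3

f · g = 2 + 4x + 6x^2 + x^3


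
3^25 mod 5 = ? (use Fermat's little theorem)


Fermat's little theorem: if p is prime and gcd(a,p)=1, then a^(p-1) ≡ 1 (mod p)
p = 5 is prime, gcd(3,5) = 1
Reduce exponent: 25 mod 4 = 1
So 3^25 ≡ 3^1 (mod 5)
3^1 mod 5 = 3

3^25 ≡ 3 (mod 5)


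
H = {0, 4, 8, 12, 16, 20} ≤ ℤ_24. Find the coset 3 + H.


3 + H = {3 + h (mod 24) : h ∈ H}
3+0=3, 3+4=7, 3+8=11, 3+12=15, 3+16=19, 3+20=23

3 + H = {3, 7, 11, 15, 19, 23}


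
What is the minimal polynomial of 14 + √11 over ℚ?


Let α = 14 + √11. Then α - 14 = √11, so (α - 14)² = 11, giving α² - 28α + 185 = 0. Degree 2 and α ∉ ℚ, so this is the minimal polynomial.

Minimal polynomial: x² - 28x + 185


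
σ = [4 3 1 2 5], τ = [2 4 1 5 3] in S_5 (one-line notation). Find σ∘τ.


σ∘τ: apply τ first, then σ
1 →τ 2 →σ 3
2 →τ 4 →σ 2
3 →τ 1 →σ 4
4 →τ 5 →σ 5
5 →τ 3 →σ 1

σ∘τ = [3 2 4 5 1]


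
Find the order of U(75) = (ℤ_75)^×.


U(n) is the group of units mod n; |U(n)| = φ(n)
|U(75)| = φ(75) = 40

|U(75) = (ℤ_75)^×| = 40


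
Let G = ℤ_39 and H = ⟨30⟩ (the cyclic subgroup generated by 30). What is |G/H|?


|⟨30⟩| = n / gcd(30, 39) = 39 / 3 = 13
H is normal (ℤ_39 is abelian).
|G/H| = |G| / |H| = 39 / 13 = 3

|G/H| = 3


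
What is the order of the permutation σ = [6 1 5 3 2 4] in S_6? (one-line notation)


Cycle decomposition: (1 6 4 3 5 2)
Cycle lengths: 6
Order = lcm(6) = 6

ord(σ) = 6


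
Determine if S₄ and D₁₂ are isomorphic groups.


Comparing S₄ and D₁₂:
S₄ has trivial center; D₁₂ has center {e, r⁶}

No, S₄ ≇ D₁₂


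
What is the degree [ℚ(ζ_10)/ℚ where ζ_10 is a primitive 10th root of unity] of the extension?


[ℚ(ζ_n):ℚ] = deg Φ_n(x) = φ(n). Here φ(10) = 4

[ℚ(ζ_10)/ℚ where ζ_10 is a primitive 10th root of unity] = 4


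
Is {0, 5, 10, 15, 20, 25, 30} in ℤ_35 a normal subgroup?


H = {0, 5, 10, 15, 20, 25, 30} in ℤ_35
ℤ_35 is abelian; every subgroup of an abelian group is normal

Yes, normal subgroup


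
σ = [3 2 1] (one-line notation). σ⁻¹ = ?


To find σ⁻¹, swap domain and range:
σ(1) = 3 → σ⁻¹(3) = 1
σ(2) = 2 → σ⁻¹(2) = 2
σ(3) = 1 → σ⁻¹(1) = 3

σ⁻¹ = [3 2 1]


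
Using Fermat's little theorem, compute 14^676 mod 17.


Fermat's little theorem: if p is prime and gcd(a,p)=1, then a^(p-1) ≡ 1 (mod p)
p = 17 is prime, gcd(14,17) = 1
Reduce exponent: 676 mod 16 = 4
So 14^676 ≡ 14^4 (mod 17)
14^4 mod 17 = 13

14^676 ≡ 13 (mod 17)


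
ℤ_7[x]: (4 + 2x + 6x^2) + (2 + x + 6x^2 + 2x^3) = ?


Add coefficients mod 7:
x^0: 4 + 2 = 6 (mod 7)
x^1: 2 + 1 = 3 (mod 7)
x^2: 6 + 6 = 5 (mod 7)
x^3: 0 + 2 = 2 (mod 7)
Result: 6 + 3x + 5x^2 + 2x^3

f + g = 6 + 3x + 5x^2 + 2x^3


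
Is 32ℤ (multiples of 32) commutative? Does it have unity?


32ℤ is a commutative ring under +,× but has no multiplicative identity (1 ∉ 32ℤ); it has no zero divisors, but without unity it is not an integral domain
Commutative: Yes
Integral domain: No
Has unity: No

32ℤ (multiples of 32): Commutative=Yes, Unity=No


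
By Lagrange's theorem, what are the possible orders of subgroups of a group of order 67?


Lagrange's theorem: |H| divides |G|
|G| = 67
Divisors of 67: 1, 67

Possible subgroup orders: {1, 67}


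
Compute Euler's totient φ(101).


Factor n: 101 = 101
φ(n) = n · ∏(1 - 1/p) over distinct primes p | n
φ(101) = 101 · (1 - 1/101) = 100

φ(101) = 100


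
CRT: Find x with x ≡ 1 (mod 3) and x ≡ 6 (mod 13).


m₁ = 3, m₂ = 13, gcd = 1, so CRT applies. M = m₁·m₂ = 39
Let M₁ = M/m₁ = 13, M₂ = M/m₂ = 3
Find y₁ ≡ M₁⁻¹ (mod m₁): 13⁻¹ ≡ 1 (mod 3)
Find y₂ ≡ M₂⁻¹ (mod m₂): 3⁻¹ ≡ 9 (mod 13)
x = a₁·M₁·y₁ + a₂·M₂·y₂ = 1·13·1 + 6·3·9 = 175
Reduce mod 39: x ≡ 19
Check: 19 mod 3 = 1 ✓, 19 mod 13 = 6 ✓

x ≡ 19 (mod 39)


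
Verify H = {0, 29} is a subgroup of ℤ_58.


Subgroup test for H = {0, 29} in (ℤ_58, +):
(1) 0 ∈ H? Yes
(2) Closure: for all a,b ∈ H, (a+b) mod 58 ∈ H? Yes
(3) Inverses: for all a ∈ H, -a mod 58 ∈ H? Yes

Yes, H is a subgroup of ℤ_58


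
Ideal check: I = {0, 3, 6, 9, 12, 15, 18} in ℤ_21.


Check ideal conditions for I = {0, 3, 6, 9, 12, 15, 18} in ℤ_21:
(1) I is an additive subgroup? Yes
(2) For r ∈ ℤ_21 and a ∈ I: r·a ∈ I? Yes

Yes, I is an ideal of ℤ_21


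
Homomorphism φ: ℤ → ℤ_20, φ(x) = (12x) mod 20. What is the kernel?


Kernel = preimage of identity
ker(φ) = {x ∈ ℤ : 12x ≡ 0 (mod 20)}. gcd(12,20) = 4, so 12x ≡ 0 (mod 20) ⟺ x ≡ 0 (mod 20/4 = 5). Hence ker(φ) = 5ℤ

ker(φ) = 5ℤ


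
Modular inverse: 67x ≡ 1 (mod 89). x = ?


Use the extended Euclidean algorithm to write 1 = 67·s + 89·t; then s mod 89 is the inverse.
Euclidean algorithm:
  67 = 0·89 + 67
  89 = 1·67 + 22
  67 = 3·22 + 1
  22 = 22·1 + 0
gcd(67,89) = 1
Back-substitution gives: 67·(4) + 89·(-3) = 1
So 67⁻¹ ≡ 4 ≡ 4 (mod 89)
Check: 67 × 4 = 268 ≡ 1 (mod 89) ✓

67⁻¹ ≡ 4 (mod 89)


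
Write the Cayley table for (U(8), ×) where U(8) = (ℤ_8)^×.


Elements: {1, 3, 5, 7}
Operation: multiplication mod 8
Entry (a, b) = (a × b) mod 8

Cayley table:
  | 1 | 3 | 5 | 7
1 | 1 | 3 | 5 | 7
3 | 3 | 1 | 7 | 5
5 | 5 | 7 | 1 | 3
7 | 7 | 5 | 3 | 1


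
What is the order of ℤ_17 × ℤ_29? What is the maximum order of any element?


|ℤ_17 × ℤ_29| = 17 × 29 = 493
Max element order = lcm(17,29) = 493
Cyclic? Yes (gcd=1)

|ℤ_17×ℤ_29| = 493, max element order = 493


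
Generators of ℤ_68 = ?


g generates ℤ_n iff gcd(g,n) = 1
Prime factors of 68: 2, 17
Generators are g ∈ {1,...,67} not divisible by any of these primes.
Generators: {1, 3, 5, 7, 9, 11, 13, 15, 19, 21, 23, 25, 27, 29, 31, 33, 35, 37, 39, 41, 43, 45, 47, 49, 53, 55, 57, 59, 61, 63, 65, 67}
Number of generators = φ(68) = 32

Generators of ℤ_68 = {1, 3, 5, 7, 9, 11, 13, 15, 19, 21, 23, 25, 27, 29, 31, 33, 35, 37, 39, 41, 43, 45, 47, 49, 53, 55, 57, 59, 61, 63, 65, 67}


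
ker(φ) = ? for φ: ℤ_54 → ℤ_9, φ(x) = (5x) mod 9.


Kernel = preimage of identity
ker(φ) = {x ∈ ℤ_54 : 5x ≡ 0 (mod 9)}. Since 9 | 54, φ is well-defined. The kernel is the cyclic subgroup ⟨9⟩ of ℤ_54 (order 6), i.e. {0, 9, 18, 27, 36, 45}

ker(φ) = {0, 9, 18, 27, 36, 45}


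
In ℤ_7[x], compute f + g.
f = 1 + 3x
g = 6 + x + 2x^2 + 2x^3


Add coefficients mod 7:
x^0: 1 + 6 = 0 (mod 7)
x^1: 3 + 1 = 4 (mod 7)
x^2: 0 + 2 = 2 (mod 7)
x^3: 0 + 2 = 2 (mod 7)
Result: 4x + 2x^2 + 2x^3

f + g = 4x + 2x^2 + 2x^3


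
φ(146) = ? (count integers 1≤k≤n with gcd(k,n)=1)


Factor n: 146 = 2 × 73
φ(n) = n · ∏(1 - 1/p) over distinct primes p | n
φ(146) = 146 · (1 - 1/2) · (1 - 1/73) = 72

φ(146) = 72


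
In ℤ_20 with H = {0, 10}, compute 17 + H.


17 + H = {17 + h (mod 20) : h ∈ H}
17+0=17, 17+10=7
17 + H = {7, 17} = 7 + H

17 + H = {7, 17}


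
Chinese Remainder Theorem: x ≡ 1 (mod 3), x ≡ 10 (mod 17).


m₁ = 3, m₂ = 17, gcd = 1, so CRT applies. M = m₁·m₂ = 51
Let M₁ = M/m₁ = 17, M₂ = M/m₂ = 3
Find y₁ ≡ M₁⁻¹ (mod m₁): 17⁻¹ ≡ 2 (mod 3)
Find y₂ ≡ M₂⁻¹ (mod m₂): 3⁻¹ ≡ 6 (mod 17)
x = a₁·M₁·y₁ + a₂·M₂·y₂ = 1·17·2 + 10·3·6 = 214
Reduce mod 51: x ≡ 10
Check: 10 mod 3 = 1 ✓, 10 mod 17 = 10 ✓

x ≡ 10 (mod 51)


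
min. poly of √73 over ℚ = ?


√73 satisfies x² - 73 = 0, irreducible over ℚ since 73 is squarefree

Minimal polynomial: x² - 73


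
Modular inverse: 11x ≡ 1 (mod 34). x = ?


Use the extended Euclidean algorithm to write 1 = 11·s + 34·t; then s mod 34 is the inverse.
Euclidean algorithm:
  11 = 0·34 + 11
  34 = 3·11 + 1
  11 = 11·1 + 0
gcd(11,34) = 1
Back-substitution gives: 11·(-3) + 34·(1) = 1
So 11⁻¹ ≡ -3 ≡ 31 (mod 34)
Check: 11 × 31 = 341 ≡ 1 (mod 34) ✓

11⁻¹ ≡ 31 (mod 34)


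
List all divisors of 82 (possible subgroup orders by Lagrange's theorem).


Lagrange's theorem: |H| divides |G|
|G| = 82
Divisors of 82: 1, 2, 41, 82

Possible subgroup orders: {1, 2, 41, 82}


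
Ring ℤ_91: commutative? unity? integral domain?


ℤ_91 is a commutative ring with unity 1; 91 = 7×13 is composite, so 7·13 ≡ 0 gives zero divisors (not an integral domain)
Commutative: Yes
Integral domain: No
Has unity: Yes

ℤ_91: Commutative=Yes, Unity=Yes


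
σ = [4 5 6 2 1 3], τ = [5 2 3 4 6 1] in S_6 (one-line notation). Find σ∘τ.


σ∘τ: apply τ first, then σ
1 →τ 5 →σ 1
2 →τ 2 →σ 5
3 →τ 3 →σ 6
4 →τ 4 →σ 2
5 →τ 6 →σ 3
6 →τ 1 →σ 4

σ∘τ = [1 5 6 2 3 4]


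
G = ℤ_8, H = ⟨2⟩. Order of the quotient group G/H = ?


|⟨2⟩| = n / gcd(2, 8) = 8 / 2 = 4
H is normal (ℤ_8 is abelian).
|G/H| = |G| / |H| = 8 / 4 = 2

|G/H| = 2


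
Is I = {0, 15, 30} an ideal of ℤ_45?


Check ideal conditions for I = {0, 15, 30} in ℤ_45:
(1) I is an additive subgroup? Yes
(2) For r ∈ ℤ_45 and a ∈ I: r·a ∈ I? Yes

Yes, I is an ideal of ℤ_45


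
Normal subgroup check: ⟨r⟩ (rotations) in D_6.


H = ⟨r⟩ (rotations) in D_6
The rotation subgroup ⟨r⟩ has index 2 in D_6, so it is normal

Yes, normal subgroup


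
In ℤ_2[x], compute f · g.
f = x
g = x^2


Expand and collect like terms; reduce coefficients mod 2:
x^0: 0·0 = 0 ≡ 0 (mod 2)
x^1: 0·0 + 1·0 = 0 ≡ 0 (mod 2)
x^2: 0·1 + 1·0 = 0 ≡ 0 (mod 2)
x^3: 1·1 = 1 ≡ 1 (mod 2)
Result: x^3

f · g = x^3


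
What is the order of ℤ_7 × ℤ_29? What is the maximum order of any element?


|ℤ_7 × ℤ_29| = 7 × 29 = 203
Max element order = lcm(7,29) = 203
Cyclic? Yes (gcd=1)

|ℤ_7×ℤ_29| = 203, max element order = 203


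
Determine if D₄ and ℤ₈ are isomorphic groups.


Comparing D₄ and ℤ₈:
D₄ is non-abelian, ℤ₈ is abelian

No, D₄ ≇ ℤ₈


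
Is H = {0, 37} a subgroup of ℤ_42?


Subgroup test for H = {0, 37} in (ℤ_42, +):
(1) 0 ∈ H? Yes
(2) Closure: for all a,b ∈ H, (a+b) mod 42 ∈ H? No  [counterexample: 37 + 37 = 32 ∉ H]
(3) Inverses: for all a ∈ H, -a mod 42 ∈ H? No

No, H is not a subgroup of ℤ_42


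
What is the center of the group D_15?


Z(G) = {g ∈ G | gx = xg for all x ∈ G}
For odd n, Z(D_n) = {e}: no nontrivial rotation commutes with all reflections

Z(D_15) = {e}


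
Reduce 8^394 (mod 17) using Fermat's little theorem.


Fermat's little theorem: if p is prime and gcd(a,p)=1, then a^(p-1) ≡ 1 (mod p)
p = 17 is prime, gcd(8,17) = 1
Reduce exponent: 394 mod 16 = 10
So 8^394 ≡ 8^10 (mod 17)
8^10 mod 17 = 13

8^394 ≡ 13 (mod 17)


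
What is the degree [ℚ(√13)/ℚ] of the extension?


√13 has minimal polynomial x² - 13 (irreducible over ℚ since 13 is squarefree)

[ℚ(√13)/ℚ] = 2


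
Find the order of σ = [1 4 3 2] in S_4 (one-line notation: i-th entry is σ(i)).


Cycle decomposition: (2 4)
Cycle lengths: 2
Order = lcm(2) = 2

ord(σ) = 2


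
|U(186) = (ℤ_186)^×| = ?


U(n) is the group of units mod n; |U(n)| = φ(n)
|U(186)| = φ(186) = 60

|U(186) = (ℤ_186)^×| = 60


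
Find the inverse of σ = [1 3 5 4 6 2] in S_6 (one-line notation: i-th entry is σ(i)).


To find σ⁻¹, swap domain and range:
σ(1) = 1 → σ⁻¹(1) = 1
σ(2) = 3 → σ⁻¹(3) = 2
σ(3) = 5 → σ⁻¹(5) = 3
σ(4) = 4 → σ⁻¹(4) = 4
σ(5) = 6 → σ⁻¹(6) = 5
σ(6) = 2 → σ⁻¹(2) = 6

σ⁻¹ = [1 6 2 4 3 5]


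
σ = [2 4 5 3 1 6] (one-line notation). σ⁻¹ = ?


To find σ⁻¹, swap domain and range:
σ(1) = 2 → σ⁻¹(2) = 1
σ(2) = 4 → σ⁻¹(4) = 2
σ(3) = 5 → σ⁻¹(5) = 3
σ(4) = 3 → σ⁻¹(3) = 4
σ(5) = 1 → σ⁻¹(1) = 5
σ(6) = 6 → σ⁻¹(6) = 6

σ⁻¹ = [5 1 4 2 3 6]
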